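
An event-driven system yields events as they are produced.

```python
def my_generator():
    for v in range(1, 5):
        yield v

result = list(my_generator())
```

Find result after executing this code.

Step 1: The generator yields each value from range(1, 5).
Step 2: list() consumes all yields: [1, 2, 3, 4].
Therefore result = [1, 2, 3, 4].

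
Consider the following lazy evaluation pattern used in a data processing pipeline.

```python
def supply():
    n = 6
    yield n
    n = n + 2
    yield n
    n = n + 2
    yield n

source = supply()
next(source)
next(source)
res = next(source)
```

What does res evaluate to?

Step 1: Trace through generator execution:
  Yield 1: n starts at 6, yield 6
  Yield 2: n = 6 + 2 = 8, yield 8
  Yield 3: n = 8 + 2 = 10, yield 10
Step 2: First next() gets 6, second next() gets the second value, third next() yields 10.
Therefore res = 10.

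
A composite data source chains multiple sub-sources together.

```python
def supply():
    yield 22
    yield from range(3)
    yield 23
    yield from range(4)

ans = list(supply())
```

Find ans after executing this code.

Step 1: Trace yields in order:
  yield 22
  yield 0
  yield 1
  yield 2
  yield 23
  yield 0
  yield 1
  yield 2
  yield 3
Therefore ans = [22, 0, 1, 2, 23, 0, 1, 2, 3].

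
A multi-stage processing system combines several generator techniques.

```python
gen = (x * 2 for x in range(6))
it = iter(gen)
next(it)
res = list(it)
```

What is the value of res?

Step 1: Generator produces [0, 2, 4, 6, 8, 10].
Step 2: next(it) consumes first element (0).
Step 3: list(it) collects remaining: [2, 4, 6, 8, 10].
Therefore res = [2, 4, 6, 8, 10].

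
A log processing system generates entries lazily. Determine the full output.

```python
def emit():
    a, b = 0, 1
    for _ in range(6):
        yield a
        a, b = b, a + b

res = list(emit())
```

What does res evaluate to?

Step 1: Fibonacci-like sequence starting with a=0, b=1:
  Iteration 1: yield a=0, then a,b = 1,1
  Iteration 2: yield a=1, then a,b = 1,2
  Iteration 3: yield a=1, then a,b = 2,3
  Iteration 4: yield a=2, then a,b = 3,5
  Iteration 5: yield a=3, then a,b = 5,8
  Iteration 6: yield a=5, then a,b = 8,13
Therefore res = [0, 1, 1, 2, 3, 5].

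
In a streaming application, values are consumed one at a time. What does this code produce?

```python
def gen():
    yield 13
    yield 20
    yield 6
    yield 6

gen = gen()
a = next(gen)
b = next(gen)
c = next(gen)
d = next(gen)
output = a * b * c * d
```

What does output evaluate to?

Step 1: Create generator and consume all values:
  a = next(gen) = 13
  b = next(gen) = 20
  c = next(gen) = 6
  d = next(gen) = 6
Step 2: output = 13 * 20 * 6 * 6 = 9360.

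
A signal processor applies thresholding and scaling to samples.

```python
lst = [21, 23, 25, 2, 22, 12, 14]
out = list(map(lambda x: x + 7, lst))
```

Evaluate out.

Step 1: Apply lambda x: x + 7 to each element:
  21 -> 28
  23 -> 30
  25 -> 32
  2 -> 9
  22 -> 29
  12 -> 19
  14 -> 21
Therefore out = [28, 30, 32, 9, 29, 19, 21].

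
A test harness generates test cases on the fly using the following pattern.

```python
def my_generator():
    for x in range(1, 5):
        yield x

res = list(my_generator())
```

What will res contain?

Step 1: The generator yields each value from range(1, 5).
Step 2: list() consumes all yields: [1, 2, 3, 4].
Therefore res = [1, 2, 3, 4].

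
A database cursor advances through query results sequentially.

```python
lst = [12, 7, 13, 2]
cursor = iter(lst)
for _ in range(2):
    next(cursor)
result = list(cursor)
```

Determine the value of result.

Step 1: Create iterator over [12, 7, 13, 2].
Step 2: Advance 2 positions (consuming [12, 7]).
Step 3: list() collects remaining elements: [13, 2].
Therefore result = [13, 2].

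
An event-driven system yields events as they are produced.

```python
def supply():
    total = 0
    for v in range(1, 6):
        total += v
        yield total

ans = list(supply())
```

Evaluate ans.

Step 1: Generator accumulates running sum:
  v=1: total = 1, yield 1
  v=2: total = 3, yield 3
  v=3: total = 6, yield 6
  v=4: total = 10, yield 10
  v=5: total = 15, yield 15
Therefore ans = [1, 3, 6, 10, 15].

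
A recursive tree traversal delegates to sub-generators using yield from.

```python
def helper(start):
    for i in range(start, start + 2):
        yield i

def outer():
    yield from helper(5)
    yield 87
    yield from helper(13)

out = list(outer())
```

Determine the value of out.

Step 1: outer() delegates to helper(5):
  yield 5
  yield 6
Step 2: yield 87
Step 3: Delegates to helper(13):
  yield 13
  yield 14
Therefore out = [5, 6, 87, 13, 14].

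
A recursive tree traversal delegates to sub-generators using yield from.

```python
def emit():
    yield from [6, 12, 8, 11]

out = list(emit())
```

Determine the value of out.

Step 1: yield from delegates to the iterable, yielding each element.
Step 2: Collected values: [6, 12, 8, 11].
Therefore out = [6, 12, 8, 11].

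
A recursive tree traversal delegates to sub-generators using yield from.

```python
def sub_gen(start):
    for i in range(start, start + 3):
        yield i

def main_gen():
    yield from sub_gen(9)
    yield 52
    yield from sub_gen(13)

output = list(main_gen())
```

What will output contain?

Step 1: main_gen() delegates to sub_gen(9):
  yield 9
  yield 10
  yield 11
Step 2: yield 52
Step 3: Delegates to sub_gen(13):
  yield 13
  yield 14
  yield 15
Therefore output = [9, 10, 11, 52, 13, 14, 15].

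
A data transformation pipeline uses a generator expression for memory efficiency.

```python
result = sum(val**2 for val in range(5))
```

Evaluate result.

Step 1: Compute val**2 for each val in range(5):
  val=0: 0**2 = 0
  val=1: 1**2 = 1
  val=2: 2**2 = 4
  val=3: 3**2 = 9
  val=4: 4**2 = 16
Step 2: sum = 0 + 1 + 4 + 9 + 16 = 30.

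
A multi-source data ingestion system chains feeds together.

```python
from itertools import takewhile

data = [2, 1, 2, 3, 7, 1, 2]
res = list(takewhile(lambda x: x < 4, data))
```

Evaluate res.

Step 1: takewhile stops at first element >= 4:
  2 < 4: take
  1 < 4: take
  2 < 4: take
  3 < 4: take
  7 >= 4: stop
Therefore res = [2, 1, 2, 3].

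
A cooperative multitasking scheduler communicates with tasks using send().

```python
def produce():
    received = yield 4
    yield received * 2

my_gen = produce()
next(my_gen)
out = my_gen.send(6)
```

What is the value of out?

Step 1: next(my_gen) advances to first yield, producing 4.
Step 2: send(6) resumes, received = 6.
Step 3: yield received * 2 = 6 * 2 = 12.
Therefore out = 12.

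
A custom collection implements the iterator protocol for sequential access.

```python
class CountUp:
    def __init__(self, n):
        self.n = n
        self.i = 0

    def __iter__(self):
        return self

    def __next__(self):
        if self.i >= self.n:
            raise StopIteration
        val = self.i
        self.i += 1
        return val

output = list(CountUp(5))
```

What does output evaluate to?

Step 1: CountUp(5) creates an iterator counting 0 to 4.
Step 2: list() consumes all values: [0, 1, 2, 3, 4].
Therefore output = [0, 1, 2, 3, 4].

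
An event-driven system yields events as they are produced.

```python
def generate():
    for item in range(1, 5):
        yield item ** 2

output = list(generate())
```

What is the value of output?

Step 1: For each item in range(1, 5), yield item**2:
  item=1: yield 1**2 = 1
  item=2: yield 2**2 = 4
  item=3: yield 3**2 = 9
  item=4: yield 4**2 = 16
Therefore output = [1, 4, 9, 16].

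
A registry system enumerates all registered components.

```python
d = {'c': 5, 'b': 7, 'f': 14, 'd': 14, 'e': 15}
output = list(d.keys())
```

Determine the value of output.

Step 1: d.keys() returns the dictionary keys in insertion order.
Therefore output = ['c', 'b', 'f', 'd', 'e'].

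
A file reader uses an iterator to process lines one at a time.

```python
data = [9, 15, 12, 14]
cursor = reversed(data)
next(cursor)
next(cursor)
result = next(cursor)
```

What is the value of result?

Step 1: reversed([9, 15, 12, 14]) gives iterator: [14, 12, 15, 9].
Step 2: First next() = 14, second next() = 12.
Step 3: Third next() = 15.
Therefore result = 15.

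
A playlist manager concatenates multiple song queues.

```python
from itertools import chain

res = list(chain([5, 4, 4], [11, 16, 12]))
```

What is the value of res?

Step 1: chain() concatenates iterables: [5, 4, 4] + [11, 16, 12].
Therefore res = [5, 4, 4, 11, 16, 12].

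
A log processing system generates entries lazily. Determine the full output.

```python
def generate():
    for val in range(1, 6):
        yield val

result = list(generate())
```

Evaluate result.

Step 1: The generator yields each value from range(1, 6).
Step 2: list() consumes all yields: [1, 2, 3, 4, 5].
Therefore result = [1, 2, 3, 4, 5].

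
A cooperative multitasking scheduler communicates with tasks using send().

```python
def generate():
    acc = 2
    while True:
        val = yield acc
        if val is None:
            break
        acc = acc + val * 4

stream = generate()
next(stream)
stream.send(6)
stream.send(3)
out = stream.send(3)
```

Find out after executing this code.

Step 1: next() -> yield acc=2.
Step 2: send(6) -> val=6, acc = 2 + 6*4 = 26, yield 26.
Step 3: send(3) -> val=3, acc = 26 + 3*4 = 38, yield 38.
Step 4: send(3) -> val=3, acc = 38 + 3*4 = 50, yield 50.
Therefore out = 50.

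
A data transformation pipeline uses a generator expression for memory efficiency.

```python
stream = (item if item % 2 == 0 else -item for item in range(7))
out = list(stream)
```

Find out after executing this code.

Step 1: For each item in range(7), yield item if even, else -item:
  item=0: even, yield 0
  item=1: odd, yield -1
  item=2: even, yield 2
  item=3: odd, yield -3
  item=4: even, yield 4
  item=5: odd, yield -5
  item=6: even, yield 6
Therefore out = [0, -1, 2, -3, 4, -5, 6].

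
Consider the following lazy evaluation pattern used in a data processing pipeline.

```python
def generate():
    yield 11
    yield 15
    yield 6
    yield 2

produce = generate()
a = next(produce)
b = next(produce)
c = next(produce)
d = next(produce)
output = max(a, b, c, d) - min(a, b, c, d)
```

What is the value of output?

Step 1: Create generator and consume all values:
  a = next(produce) = 11
  b = next(produce) = 15
  c = next(produce) = 6
  d = next(produce) = 2
Step 2: max = 15, min = 2, output = 15 - 2 = 13.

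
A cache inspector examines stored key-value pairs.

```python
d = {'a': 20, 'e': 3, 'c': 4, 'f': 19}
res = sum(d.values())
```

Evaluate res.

Step 1: d.values() = [20, 3, 4, 19].
Step 2: sum = 46.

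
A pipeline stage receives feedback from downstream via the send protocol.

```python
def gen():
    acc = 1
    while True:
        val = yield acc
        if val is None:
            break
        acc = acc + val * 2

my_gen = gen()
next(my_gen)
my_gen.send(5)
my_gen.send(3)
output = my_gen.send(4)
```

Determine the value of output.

Step 1: next() -> yield acc=1.
Step 2: send(5) -> val=5, acc = 1 + 5*2 = 11, yield 11.
Step 3: send(3) -> val=3, acc = 11 + 3*2 = 17, yield 17.
Step 4: send(4) -> val=4, acc = 17 + 4*2 = 25, yield 25.
Therefore output = 25.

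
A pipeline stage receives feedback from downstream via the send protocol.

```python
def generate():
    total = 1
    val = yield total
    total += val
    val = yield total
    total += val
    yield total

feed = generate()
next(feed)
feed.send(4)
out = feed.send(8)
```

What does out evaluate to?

Step 1: next() -> yield total=1.
Step 2: send(4) -> val=4, total = 1+4 = 5, yield 5.
Step 3: send(8) -> val=8, total = 5+8 = 13, yield 13.
Therefore out = 13.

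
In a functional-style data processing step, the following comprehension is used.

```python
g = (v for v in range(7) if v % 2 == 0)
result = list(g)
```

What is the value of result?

Step 1: Filter range(7) keeping only even values:
  v=0: even, included
  v=1: odd, excluded
  v=2: even, included
  v=3: odd, excluded
  v=4: even, included
  v=5: odd, excluded
  v=6: even, included
Therefore result = [0, 2, 4, 6].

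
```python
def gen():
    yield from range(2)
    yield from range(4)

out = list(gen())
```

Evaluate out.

Step 1: Trace yields in order:
  yield 0
  yield 1
  yield 0
  yield 1
  yield 2
  yield 3
Therefore out = [0, 1, 0, 1, 2, 3].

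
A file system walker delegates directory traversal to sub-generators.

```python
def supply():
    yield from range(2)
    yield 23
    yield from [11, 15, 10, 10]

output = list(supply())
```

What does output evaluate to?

Step 1: Trace yields in order:
  yield 0
  yield 1
  yield 23
  yield 11
  yield 15
  yield 10
  yield 10
Therefore output = [0, 1, 23, 11, 15, 10, 10].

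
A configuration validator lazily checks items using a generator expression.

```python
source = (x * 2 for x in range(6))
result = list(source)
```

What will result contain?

Step 1: For each x in range(6), compute x*2:
  x=0: 0*2 = 0
  x=1: 1*2 = 2
  x=2: 2*2 = 4
  x=3: 3*2 = 6
  x=4: 4*2 = 8
  x=5: 5*2 = 10
Therefore result = [0, 2, 4, 6, 8, 10].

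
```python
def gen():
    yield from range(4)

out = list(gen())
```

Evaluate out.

Step 1: yield from delegates to the iterable, yielding each element.
Step 2: Collected values: [0, 1, 2, 3].
Therefore out = [0, 1, 2, 3].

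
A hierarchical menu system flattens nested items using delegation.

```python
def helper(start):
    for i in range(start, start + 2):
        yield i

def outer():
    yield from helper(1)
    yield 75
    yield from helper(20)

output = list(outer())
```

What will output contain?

Step 1: outer() delegates to helper(1):
  yield 1
  yield 2
Step 2: yield 75
Step 3: Delegates to helper(20):
  yield 20
  yield 21
Therefore output = [1, 2, 75, 20, 21].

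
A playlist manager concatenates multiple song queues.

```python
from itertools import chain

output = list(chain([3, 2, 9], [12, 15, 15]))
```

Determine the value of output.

Step 1: chain() concatenates iterables: [3, 2, 9] + [12, 15, 15].
Therefore output = [3, 2, 9, 12, 15, 15].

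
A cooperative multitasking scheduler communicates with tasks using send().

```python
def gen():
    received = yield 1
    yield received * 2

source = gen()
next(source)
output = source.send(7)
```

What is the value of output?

Step 1: next(source) advances to first yield, producing 1.
Step 2: send(7) resumes, received = 7.
Step 3: yield received * 2 = 7 * 2 = 14.
Therefore output = 14.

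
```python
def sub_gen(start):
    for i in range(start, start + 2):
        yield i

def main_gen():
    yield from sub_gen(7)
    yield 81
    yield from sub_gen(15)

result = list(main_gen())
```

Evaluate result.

Step 1: main_gen() delegates to sub_gen(7):
  yield 7
  yield 8
Step 2: yield 81
Step 3: Delegates to sub_gen(15):
  yield 15
  yield 16
Therefore result = [7, 8, 81, 15, 16].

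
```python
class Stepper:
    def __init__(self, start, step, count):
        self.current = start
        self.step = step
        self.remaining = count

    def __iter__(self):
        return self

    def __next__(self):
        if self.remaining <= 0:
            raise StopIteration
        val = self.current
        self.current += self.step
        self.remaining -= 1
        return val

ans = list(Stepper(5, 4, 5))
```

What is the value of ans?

Step 1: Stepper starts at 5, increments by 4, for 5 steps:
  Yield 5, then current += 4
  Yield 9, then current += 4
  Yield 13, then current += 4
  Yield 17, then current += 4
  Yield 21, then current += 4
Therefore ans = [5, 9, 13, 17, 21].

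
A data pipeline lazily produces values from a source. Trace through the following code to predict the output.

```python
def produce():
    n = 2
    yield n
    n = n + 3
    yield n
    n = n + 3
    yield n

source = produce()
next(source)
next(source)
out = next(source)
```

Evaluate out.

Step 1: Trace through generator execution:
  Yield 1: n starts at 2, yield 2
  Yield 2: n = 2 + 3 = 5, yield 5
  Yield 3: n = 5 + 3 = 8, yield 8
Step 2: First next() gets 2, second next() gets the second value, third next() yields 8.
Therefore out = 8.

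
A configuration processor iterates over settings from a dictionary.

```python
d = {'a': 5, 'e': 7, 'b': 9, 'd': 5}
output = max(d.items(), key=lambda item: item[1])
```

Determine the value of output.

Step 1: Find item with maximum value:
  ('a', 5)
  ('e', 7)
  ('b', 9)
  ('d', 5)
Step 2: Maximum value is 9 at key 'b'.
Therefore output = ('b', 9).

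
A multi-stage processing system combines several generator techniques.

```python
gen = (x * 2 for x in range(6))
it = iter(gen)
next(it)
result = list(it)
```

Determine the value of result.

Step 1: Generator produces [0, 2, 4, 6, 8, 10].
Step 2: next(it) consumes first element (0).
Step 3: list(it) collects remaining: [2, 4, 6, 8, 10].
Therefore result = [2, 4, 6, 8, 10].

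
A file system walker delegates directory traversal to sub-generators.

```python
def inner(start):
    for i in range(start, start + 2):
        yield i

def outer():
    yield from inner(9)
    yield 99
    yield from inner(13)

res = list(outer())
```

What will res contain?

Step 1: outer() delegates to inner(9):
  yield 9
  yield 10
Step 2: yield 99
Step 3: Delegates to inner(13):
  yield 13
  yield 14
Therefore res = [9, 10, 99, 13, 14].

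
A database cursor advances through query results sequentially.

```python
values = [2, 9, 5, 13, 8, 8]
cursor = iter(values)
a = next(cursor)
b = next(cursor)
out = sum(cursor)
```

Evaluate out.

Step 1: Create iterator over [2, 9, 5, 13, 8, 8].
Step 2: a = next() = 2, b = next() = 9.
Step 3: sum() of remaining [5, 13, 8, 8] = 34.
Therefore out = 34.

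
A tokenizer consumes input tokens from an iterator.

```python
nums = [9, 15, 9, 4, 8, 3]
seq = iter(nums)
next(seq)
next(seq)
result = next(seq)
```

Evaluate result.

Step 1: Create iterator over [9, 15, 9, 4, 8, 3].
Step 2: next() consumes 9.
Step 3: next() consumes 15.
Step 4: next() returns 9.
Therefore result = 9.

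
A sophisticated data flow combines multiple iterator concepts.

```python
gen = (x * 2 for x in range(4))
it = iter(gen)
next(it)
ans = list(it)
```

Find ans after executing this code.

Step 1: Generator produces [0, 2, 4, 6].
Step 2: next(it) consumes first element (0).
Step 3: list(it) collects remaining: [2, 4, 6].
Therefore ans = [2, 4, 6].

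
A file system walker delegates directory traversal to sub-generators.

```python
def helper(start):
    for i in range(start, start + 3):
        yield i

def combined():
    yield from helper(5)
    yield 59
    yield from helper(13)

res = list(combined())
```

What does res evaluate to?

Step 1: combined() delegates to helper(5):
  yield 5
  yield 6
  yield 7
Step 2: yield 59
Step 3: Delegates to helper(13):
  yield 13
  yield 14
  yield 15
Therefore res = [5, 6, 7, 59, 13, 14, 15].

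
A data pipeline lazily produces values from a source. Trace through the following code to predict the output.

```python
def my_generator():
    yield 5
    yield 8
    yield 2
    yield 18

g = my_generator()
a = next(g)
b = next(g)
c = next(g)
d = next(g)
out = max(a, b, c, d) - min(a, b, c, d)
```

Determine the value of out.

Step 1: Create generator and consume all values:
  a = next(g) = 5
  b = next(g) = 8
  c = next(g) = 2
  d = next(g) = 18
Step 2: max = 18, min = 2, out = 18 - 2 = 16.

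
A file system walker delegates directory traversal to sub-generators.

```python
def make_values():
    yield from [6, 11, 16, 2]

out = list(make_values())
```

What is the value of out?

Step 1: yield from delegates to the iterable, yielding each element.
Step 2: Collected values: [6, 11, 16, 2].
Therefore out = [6, 11, 16, 2].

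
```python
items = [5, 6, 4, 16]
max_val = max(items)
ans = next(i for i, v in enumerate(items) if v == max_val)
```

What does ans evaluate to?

Step 1: max([5, 6, 4, 16]) = 16.
Step 2: Find first index where value == 16:
  Index 0: 5 != 16
  Index 1: 6 != 16
  Index 2: 4 != 16
  Index 3: 16 == 16, found!
Therefore ans = 3.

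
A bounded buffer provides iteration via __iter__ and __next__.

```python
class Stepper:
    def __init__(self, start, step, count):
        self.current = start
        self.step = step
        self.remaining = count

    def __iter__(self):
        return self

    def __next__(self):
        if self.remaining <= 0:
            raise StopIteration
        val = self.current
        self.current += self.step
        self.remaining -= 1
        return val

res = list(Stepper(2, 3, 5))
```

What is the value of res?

Step 1: Stepper starts at 2, increments by 3, for 5 steps:
  Yield 2, then current += 3
  Yield 5, then current += 3
  Yield 8, then current += 3
  Yield 11, then current += 3
  Yield 14, then current += 3
Therefore res = [2, 5, 8, 11, 14].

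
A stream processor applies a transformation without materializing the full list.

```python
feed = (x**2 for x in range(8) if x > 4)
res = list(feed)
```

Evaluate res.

Step 1: For range(8), keep x > 4, then square:
  x=0: 0 <= 4, excluded
  x=1: 1 <= 4, excluded
  x=2: 2 <= 4, excluded
  x=3: 3 <= 4, excluded
  x=4: 4 <= 4, excluded
  x=5: 5 > 4, yield 5**2 = 25
  x=6: 6 > 4, yield 6**2 = 36
  x=7: 7 > 4, yield 7**2 = 49
Therefore res = [25, 36, 49].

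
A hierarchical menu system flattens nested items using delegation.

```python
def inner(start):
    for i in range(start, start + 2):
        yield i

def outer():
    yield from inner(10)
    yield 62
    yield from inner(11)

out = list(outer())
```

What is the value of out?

Step 1: outer() delegates to inner(10):
  yield 10
  yield 11
Step 2: yield 62
Step 3: Delegates to inner(11):
  yield 11
  yield 12
Therefore out = [10, 11, 62, 11, 12].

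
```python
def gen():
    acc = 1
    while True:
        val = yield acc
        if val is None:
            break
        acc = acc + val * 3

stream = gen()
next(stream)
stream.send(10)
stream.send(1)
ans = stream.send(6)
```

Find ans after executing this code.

Step 1: next() -> yield acc=1.
Step 2: send(10) -> val=10, acc = 1 + 10*3 = 31, yield 31.
Step 3: send(1) -> val=1, acc = 31 + 1*3 = 34, yield 34.
Step 4: send(6) -> val=6, acc = 34 + 6*3 = 52, yield 52.
Therefore ans = 52.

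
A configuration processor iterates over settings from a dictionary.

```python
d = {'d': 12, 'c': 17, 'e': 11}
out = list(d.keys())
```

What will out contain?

Step 1: d.keys() returns the dictionary keys in insertion order.
Therefore out = ['d', 'c', 'e'].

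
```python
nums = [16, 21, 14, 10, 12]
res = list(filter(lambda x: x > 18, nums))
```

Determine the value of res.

Step 1: Filter elements > 18:
  16: removed
  21: kept
  14: removed
  10: removed
  12: removed
Therefore res = [21].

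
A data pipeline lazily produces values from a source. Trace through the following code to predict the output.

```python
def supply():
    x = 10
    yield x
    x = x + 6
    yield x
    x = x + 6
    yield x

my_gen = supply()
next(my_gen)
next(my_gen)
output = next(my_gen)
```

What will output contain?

Step 1: Trace through generator execution:
  Yield 1: x starts at 10, yield 10
  Yield 2: x = 10 + 6 = 16, yield 16
  Yield 3: x = 16 + 6 = 22, yield 22
Step 2: First next() gets 10, second next() gets the second value, third next() yields 22.
Therefore output = 22.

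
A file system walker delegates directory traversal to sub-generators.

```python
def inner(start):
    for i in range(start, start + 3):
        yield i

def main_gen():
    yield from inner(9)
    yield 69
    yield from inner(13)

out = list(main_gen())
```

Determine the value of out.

Step 1: main_gen() delegates to inner(9):
  yield 9
  yield 10
  yield 11
Step 2: yield 69
Step 3: Delegates to inner(13):
  yield 13
  yield 14
  yield 15
Therefore out = [9, 10, 11, 69, 13, 14, 15].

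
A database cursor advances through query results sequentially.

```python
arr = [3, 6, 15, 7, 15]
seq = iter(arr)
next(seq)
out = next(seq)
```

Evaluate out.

Step 1: Create iterator over [3, 6, 15, 7, 15].
Step 2: next() consumes 3.
Step 3: next() returns 6.
Therefore out = 6.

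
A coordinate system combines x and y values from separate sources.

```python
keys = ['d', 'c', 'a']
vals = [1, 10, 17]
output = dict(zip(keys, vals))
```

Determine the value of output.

Step 1: zip pairs keys with values:
  'd' -> 1
  'c' -> 10
  'a' -> 17
Therefore output = {'d': 1, 'c': 10, 'a': 17}.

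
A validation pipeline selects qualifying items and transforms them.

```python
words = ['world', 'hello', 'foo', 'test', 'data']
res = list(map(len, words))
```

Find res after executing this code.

Step 1: Map len() to each word:
  'world' -> 5
  'hello' -> 5
  'foo' -> 3
  'test' -> 4
  'data' -> 4
Therefore res = [5, 5, 3, 4, 4].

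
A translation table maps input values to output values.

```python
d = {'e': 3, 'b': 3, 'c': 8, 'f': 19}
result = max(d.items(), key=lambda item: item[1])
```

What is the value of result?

Step 1: Find item with maximum value:
  ('e', 3)
  ('b', 3)
  ('c', 8)
  ('f', 19)
Step 2: Maximum value is 19 at key 'f'.
Therefore result = ('f', 19).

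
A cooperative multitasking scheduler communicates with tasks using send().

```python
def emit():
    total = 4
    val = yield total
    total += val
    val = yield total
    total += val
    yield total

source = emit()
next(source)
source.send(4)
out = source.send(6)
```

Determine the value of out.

Step 1: next() -> yield total=4.
Step 2: send(4) -> val=4, total = 4+4 = 8, yield 8.
Step 3: send(6) -> val=6, total = 8+6 = 14, yield 14.
Therefore out = 14.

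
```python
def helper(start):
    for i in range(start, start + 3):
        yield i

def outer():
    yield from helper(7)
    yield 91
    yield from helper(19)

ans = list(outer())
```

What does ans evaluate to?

Step 1: outer() delegates to helper(7):
  yield 7
  yield 8
  yield 9
Step 2: yield 91
Step 3: Delegates to helper(19):
  yield 19
  yield 20
  yield 21
Therefore ans = [7, 8, 9, 91, 19, 20, 21].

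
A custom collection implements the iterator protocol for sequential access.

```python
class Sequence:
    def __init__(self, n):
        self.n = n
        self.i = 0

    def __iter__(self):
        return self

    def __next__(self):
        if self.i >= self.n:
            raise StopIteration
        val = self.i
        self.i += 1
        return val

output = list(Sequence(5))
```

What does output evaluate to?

Step 1: Sequence(5) creates an iterator counting 0 to 4.
Step 2: list() consumes all values: [0, 1, 2, 3, 4].
Therefore output = [0, 1, 2, 3, 4].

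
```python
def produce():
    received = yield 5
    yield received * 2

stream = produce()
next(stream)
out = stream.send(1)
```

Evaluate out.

Step 1: next(stream) advances to first yield, producing 5.
Step 2: send(1) resumes, received = 1.
Step 3: yield received * 2 = 1 * 2 = 2.
Therefore out = 2.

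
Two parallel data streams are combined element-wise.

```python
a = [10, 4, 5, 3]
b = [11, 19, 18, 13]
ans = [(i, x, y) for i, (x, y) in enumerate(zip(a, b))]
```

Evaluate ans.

Step 1: enumerate(zip(a, b)) gives index with paired elements:
  i=0: (10, 11)
  i=1: (4, 19)
  i=2: (5, 18)
  i=3: (3, 13)
Therefore ans = [(0, 10, 11), (1, 4, 19), (2, 5, 18), (3, 3, 13)].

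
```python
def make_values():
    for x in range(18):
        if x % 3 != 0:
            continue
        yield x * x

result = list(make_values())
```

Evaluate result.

Step 1: Only yield x**2 when x is divisible by 3:
  x=0: 0 % 3 == 0, yield 0**2 = 0
  x=3: 3 % 3 == 0, yield 3**2 = 9
  x=6: 6 % 3 == 0, yield 6**2 = 36
  x=9: 9 % 3 == 0, yield 9**2 = 81
  x=12: 12 % 3 == 0, yield 12**2 = 144
  x=15: 15 % 3 == 0, yield 15**2 = 225
Therefore result = [0, 9, 36, 81, 144, 225].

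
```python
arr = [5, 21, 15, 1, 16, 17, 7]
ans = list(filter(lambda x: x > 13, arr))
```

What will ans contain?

Step 1: Filter elements > 13:
  5: removed
  21: kept
  15: kept
  1: removed
  16: kept
  17: kept
  7: removed
Therefore ans = [21, 15, 16, 17].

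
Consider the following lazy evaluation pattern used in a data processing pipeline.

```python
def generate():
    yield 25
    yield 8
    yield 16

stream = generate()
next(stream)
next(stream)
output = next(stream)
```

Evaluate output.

Step 1: generate() creates a generator.
Step 2: next(stream) yields 25 (consumed and discarded).
Step 3: next(stream) yields 8 (consumed and discarded).
Step 4: next(stream) yields 16, assigned to output.
Therefore output = 16.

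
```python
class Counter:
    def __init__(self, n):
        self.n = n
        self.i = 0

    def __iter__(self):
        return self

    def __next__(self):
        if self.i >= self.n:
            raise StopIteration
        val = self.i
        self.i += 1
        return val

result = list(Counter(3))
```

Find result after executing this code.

Step 1: Counter(3) creates an iterator counting 0 to 2.
Step 2: list() consumes all values: [0, 1, 2].
Therefore result = [0, 1, 2].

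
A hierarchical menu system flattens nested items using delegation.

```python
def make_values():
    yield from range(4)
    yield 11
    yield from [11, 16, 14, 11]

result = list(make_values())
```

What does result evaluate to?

Step 1: Trace yields in order:
  yield 0
  yield 1
  yield 2
  yield 3
  yield 11
  yield 11
  yield 16
  yield 14
  yield 11
Therefore result = [0, 1, 2, 3, 11, 11, 16, 14, 11].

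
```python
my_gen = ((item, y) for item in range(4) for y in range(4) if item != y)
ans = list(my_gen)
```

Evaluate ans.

Step 1: Nested generator over range(4) x range(4) where item != y:
  (0, 0): excluded (item == y)
  (0, 1): included
  (0, 2): included
  (0, 3): included
  (1, 0): included
  (1, 1): excluded (item == y)
  (1, 2): included
  (1, 3): included
  (2, 0): included
  (2, 1): included
  (2, 2): excluded (item == y)
  (2, 3): included
  (3, 0): included
  (3, 1): included
  (3, 2): included
  (3, 3): excluded (item == y)
Therefore ans = [(0, 1), (0, 2), (0, 3), (1, 0), (1, 2), (1, 3), (2, 0), (2, 1), (2, 3), (3, 0), (3, 1), (3, 2)].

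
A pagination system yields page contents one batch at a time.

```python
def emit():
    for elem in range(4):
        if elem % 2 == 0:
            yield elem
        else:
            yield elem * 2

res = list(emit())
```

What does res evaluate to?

Step 1: For each elem in range(4), yield elem if even, else elem*2:
  elem=0 (even): yield 0
  elem=1 (odd): yield 1*2 = 2
  elem=2 (even): yield 2
  elem=3 (odd): yield 3*2 = 6
Therefore res = [0, 2, 2, 6].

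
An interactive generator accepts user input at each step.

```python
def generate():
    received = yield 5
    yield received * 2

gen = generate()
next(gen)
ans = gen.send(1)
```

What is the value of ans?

Step 1: next(gen) advances to first yield, producing 5.
Step 2: send(1) resumes, received = 1.
Step 3: yield received * 2 = 1 * 2 = 2.
Therefore ans = 2.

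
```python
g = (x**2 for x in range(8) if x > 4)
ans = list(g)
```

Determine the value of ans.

Step 1: For range(8), keep x > 4, then square:
  x=0: 0 <= 4, excluded
  x=1: 1 <= 4, excluded
  x=2: 2 <= 4, excluded
  x=3: 3 <= 4, excluded
  x=4: 4 <= 4, excluded
  x=5: 5 > 4, yield 5**2 = 25
  x=6: 6 > 4, yield 6**2 = 36
  x=7: 7 > 4, yield 7**2 = 49
Therefore ans = [25, 36, 49].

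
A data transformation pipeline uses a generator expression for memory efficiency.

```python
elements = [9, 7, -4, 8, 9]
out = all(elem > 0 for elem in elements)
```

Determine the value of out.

Step 1: Check elem > 0 for each element in [9, 7, -4, 8, 9]:
  9 > 0: True
  7 > 0: True
  -4 > 0: False
  8 > 0: True
  9 > 0: True
Step 2: all() returns False.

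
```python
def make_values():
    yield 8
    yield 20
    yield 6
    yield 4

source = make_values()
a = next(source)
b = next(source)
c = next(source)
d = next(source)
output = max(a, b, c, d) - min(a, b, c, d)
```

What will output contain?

Step 1: Create generator and consume all values:
  a = next(source) = 8
  b = next(source) = 20
  c = next(source) = 6
  d = next(source) = 4
Step 2: max = 20, min = 4, output = 20 - 4 = 16.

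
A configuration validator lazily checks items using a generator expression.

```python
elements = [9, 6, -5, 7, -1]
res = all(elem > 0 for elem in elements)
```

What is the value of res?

Step 1: Check elem > 0 for each element in [9, 6, -5, 7, -1]:
  9 > 0: True
  6 > 0: True
  -5 > 0: False
  7 > 0: True
  -1 > 0: False
Step 2: all() returns False.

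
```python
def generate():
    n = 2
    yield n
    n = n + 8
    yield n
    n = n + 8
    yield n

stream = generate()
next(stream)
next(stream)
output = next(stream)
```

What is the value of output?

Step 1: Trace through generator execution:
  Yield 1: n starts at 2, yield 2
  Yield 2: n = 2 + 8 = 10, yield 10
  Yield 3: n = 10 + 8 = 18, yield 18
Step 2: First next() gets 2, second next() gets the second value, third next() yields 18.
Therefore output = 18.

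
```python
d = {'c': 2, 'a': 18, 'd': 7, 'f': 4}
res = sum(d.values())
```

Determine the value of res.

Step 1: d.values() = [2, 18, 7, 4].
Step 2: sum = 31.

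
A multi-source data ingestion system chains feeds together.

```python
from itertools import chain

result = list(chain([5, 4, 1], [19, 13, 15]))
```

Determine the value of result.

Step 1: chain() concatenates iterables: [5, 4, 1] + [19, 13, 15].
Therefore result = [5, 4, 1, 19, 13, 15].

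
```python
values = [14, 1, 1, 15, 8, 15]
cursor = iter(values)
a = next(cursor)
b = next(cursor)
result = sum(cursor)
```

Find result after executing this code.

Step 1: Create iterator over [14, 1, 1, 15, 8, 15].
Step 2: a = next() = 14, b = next() = 1.
Step 3: sum() of remaining [1, 15, 8, 15] = 39.
Therefore result = 39.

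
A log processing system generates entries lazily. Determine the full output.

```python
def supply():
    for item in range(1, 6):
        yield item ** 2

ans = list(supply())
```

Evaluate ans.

Step 1: For each item in range(1, 6), yield item**2:
  item=1: yield 1**2 = 1
  item=2: yield 2**2 = 4
  item=3: yield 3**2 = 9
  item=4: yield 4**2 = 16
  item=5: yield 5**2 = 25
Therefore ans = [1, 4, 9, 16, 25].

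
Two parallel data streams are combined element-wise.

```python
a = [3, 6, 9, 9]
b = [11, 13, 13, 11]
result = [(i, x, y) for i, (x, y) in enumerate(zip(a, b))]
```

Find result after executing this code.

Step 1: enumerate(zip(a, b)) gives index with paired elements:
  i=0: (3, 11)
  i=1: (6, 13)
  i=2: (9, 13)
  i=3: (9, 11)
Therefore result = [(0, 3, 11), (1, 6, 13), (2, 9, 13), (3, 9, 11)].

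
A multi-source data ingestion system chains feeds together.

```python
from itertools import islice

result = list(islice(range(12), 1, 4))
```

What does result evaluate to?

Step 1: islice(range(12), 1, 4) takes elements at indices [1, 4).
Step 2: Elements: [1, 2, 3].
Therefore result = [1, 2, 3].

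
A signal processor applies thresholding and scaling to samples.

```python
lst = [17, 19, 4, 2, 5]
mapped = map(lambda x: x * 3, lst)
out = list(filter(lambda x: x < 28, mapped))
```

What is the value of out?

Step 1: Map x * 3:
  17 -> 51
  19 -> 57
  4 -> 12
  2 -> 6
  5 -> 15
Step 2: Filter for < 28:
  51: removed
  57: removed
  12: kept
  6: kept
  15: kept
Therefore out = [12, 6, 15].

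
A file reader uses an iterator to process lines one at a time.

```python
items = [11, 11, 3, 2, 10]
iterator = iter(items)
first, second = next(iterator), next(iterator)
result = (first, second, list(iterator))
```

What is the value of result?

Step 1: Create iterator over [11, 11, 3, 2, 10].
Step 2: first = 11, second = 11.
Step 3: Remaining elements: [3, 2, 10].
Therefore result = (11, 11, [3, 2, 10]).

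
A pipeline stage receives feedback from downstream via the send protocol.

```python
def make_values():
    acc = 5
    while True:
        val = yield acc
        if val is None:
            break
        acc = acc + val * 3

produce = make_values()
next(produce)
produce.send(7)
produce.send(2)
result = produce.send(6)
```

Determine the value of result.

Step 1: next() -> yield acc=5.
Step 2: send(7) -> val=7, acc = 5 + 7*3 = 26, yield 26.
Step 3: send(2) -> val=2, acc = 26 + 2*3 = 32, yield 32.
Step 4: send(6) -> val=6, acc = 32 + 6*3 = 50, yield 50.
Therefore result = 50.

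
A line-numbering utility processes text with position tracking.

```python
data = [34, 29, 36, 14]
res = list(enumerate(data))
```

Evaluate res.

Step 1: enumerate pairs each element with its index:
  (0, 34)
  (1, 29)
  (2, 36)
  (3, 14)
Therefore res = [(0, 34), (1, 29), (2, 36), (3, 14)].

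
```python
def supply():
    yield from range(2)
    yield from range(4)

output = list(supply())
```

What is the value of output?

Step 1: Trace yields in order:
  yield 0
  yield 1
  yield 0
  yield 1
  yield 2
  yield 3
Therefore output = [0, 1, 0, 1, 2, 3].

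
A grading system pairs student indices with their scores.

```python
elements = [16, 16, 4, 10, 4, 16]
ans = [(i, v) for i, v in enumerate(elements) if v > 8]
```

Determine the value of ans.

Step 1: Filter enumerate([16, 16, 4, 10, 4, 16]) keeping v > 8:
  (0, 16): 16 > 8, included
  (1, 16): 16 > 8, included
  (2, 4): 4 <= 8, excluded
  (3, 10): 10 > 8, included
  (4, 4): 4 <= 8, excluded
  (5, 16): 16 > 8, included
Therefore ans = [(0, 16), (1, 16), (3, 10), (5, 16)].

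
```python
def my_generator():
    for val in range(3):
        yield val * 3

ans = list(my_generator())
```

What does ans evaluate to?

Step 1: For each val in range(3), yield val * 3:
  val=0: yield 0 * 3 = 0
  val=1: yield 1 * 3 = 3
  val=2: yield 2 * 3 = 6
Therefore ans = [0, 3, 6].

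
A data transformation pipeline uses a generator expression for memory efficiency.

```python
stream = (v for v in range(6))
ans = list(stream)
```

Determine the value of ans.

Step 1: Generator expression iterates range(6): [0, 1, 2, 3, 4, 5].
Step 2: list() collects all values.
Therefore ans = [0, 1, 2, 3, 4, 5].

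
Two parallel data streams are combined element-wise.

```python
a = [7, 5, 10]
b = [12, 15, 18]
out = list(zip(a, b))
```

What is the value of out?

Step 1: zip pairs elements at same index:
  Index 0: (7, 12)
  Index 1: (5, 15)
  Index 2: (10, 18)
Therefore out = [(7, 12), (5, 15), (10, 18)].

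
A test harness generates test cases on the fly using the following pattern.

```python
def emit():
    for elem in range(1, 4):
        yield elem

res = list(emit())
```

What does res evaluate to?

Step 1: The generator yields each value from range(1, 4).
Step 2: list() consumes all yields: [1, 2, 3].
Therefore res = [1, 2, 3].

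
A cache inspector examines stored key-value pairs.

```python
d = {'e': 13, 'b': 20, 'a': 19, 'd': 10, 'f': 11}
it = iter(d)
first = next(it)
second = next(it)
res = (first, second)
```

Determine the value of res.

Step 1: iter(d) iterates over keys: ['e', 'b', 'a', 'd', 'f'].
Step 2: first = next(it) = 'e', second = next(it) = 'b'.
Therefore res = ('e', 'b').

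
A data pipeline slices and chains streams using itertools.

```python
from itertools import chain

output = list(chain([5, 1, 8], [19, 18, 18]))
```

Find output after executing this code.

Step 1: chain() concatenates iterables: [5, 1, 8] + [19, 18, 18].
Therefore output = [5, 1, 8, 19, 18, 18].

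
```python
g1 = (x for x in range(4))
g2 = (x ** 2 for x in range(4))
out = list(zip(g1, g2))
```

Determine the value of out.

Step 1: g1 produces [0, 1, 2, 3].
Step 2: g2 produces [0, 1, 4, 9].
Step 3: zip pairs them: [(0, 0), (1, 1), (2, 4), (3, 9)].
Therefore out = [(0, 0), (1, 1), (2, 4), (3, 9)].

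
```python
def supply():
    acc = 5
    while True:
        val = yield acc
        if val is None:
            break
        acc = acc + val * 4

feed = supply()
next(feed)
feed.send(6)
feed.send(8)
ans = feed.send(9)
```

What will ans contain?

Step 1: next() -> yield acc=5.
Step 2: send(6) -> val=6, acc = 5 + 6*4 = 29, yield 29.
Step 3: send(8) -> val=8, acc = 29 + 8*4 = 61, yield 61.
Step 4: send(9) -> val=9, acc = 61 + 9*4 = 97, yield 97.
Therefore ans = 97.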